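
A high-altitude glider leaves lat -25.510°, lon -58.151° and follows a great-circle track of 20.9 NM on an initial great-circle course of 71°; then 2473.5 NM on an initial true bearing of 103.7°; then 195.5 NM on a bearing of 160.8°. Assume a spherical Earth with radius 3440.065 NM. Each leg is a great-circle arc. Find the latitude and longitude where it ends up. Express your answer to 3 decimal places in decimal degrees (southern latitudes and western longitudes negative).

latitude -30.691°, longitude -10.304°

Apply the spherical direct solution leg by leg, carrying full precision between legs.
Leg 1: from (-25.510°, -58.151°), δ = 20.9/3440.065 = 0.006075 rad, θ = 71° → φ = -25.396°, λ = -57.787°.
Leg 2: from (-25.396°, -57.787°), δ = 2473.5/3440.065 = 0.719027 rad, θ = 103.7° → φ = -27.621°, λ = -11.548°.
Leg 3: from (-27.621°, -11.548°), δ = 195.5/3440.065 = 0.056830 rad, θ = 160.8° → φ = -30.691°, λ = -10.304°.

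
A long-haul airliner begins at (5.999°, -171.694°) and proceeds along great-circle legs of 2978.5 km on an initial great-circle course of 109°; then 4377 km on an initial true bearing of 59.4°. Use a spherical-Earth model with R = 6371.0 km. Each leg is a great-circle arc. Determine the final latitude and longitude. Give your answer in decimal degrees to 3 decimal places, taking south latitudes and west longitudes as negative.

Apply the spherical direct solution leg by leg, carrying full precision between legs.
Leg 1: from (5.999°, -171.694°), δ = 2978.5/6371 = 0.467509 rad, θ = 109° → φ = -3.016°, λ = -146.436°.
Leg 2: from (-3.016°, -146.436°), δ = 4377/6371 = 0.687019 rad, θ = 59.4° → φ = 16.363°, λ = -111.758°.

latitude 16.363°, longitude -111.758°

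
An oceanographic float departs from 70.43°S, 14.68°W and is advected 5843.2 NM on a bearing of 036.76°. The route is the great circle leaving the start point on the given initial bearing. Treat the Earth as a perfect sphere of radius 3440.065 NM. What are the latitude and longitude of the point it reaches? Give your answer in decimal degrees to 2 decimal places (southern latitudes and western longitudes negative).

Central angle δ = d/R = 1.698573 rad.
With φ₁ = -70.43° = -1.229235 rad and θ = 36.76° = 0.641583 rad:
sin φ₂ = sin φ₁ cos δ + cos φ₁ sin δ cos θ = (-0.942233)(-0.127429) + (0.334958)(0.991848)(0.801149) = 0.386232
φ₂ = asin(0.386232) = 0.396543 rad = 22.72°.
For the longitude increment, Δλ = atan2( sin θ sin δ cos φ₁, cos δ − sin φ₁ sin φ₂ ) = atan2(0.198826, 0.236491) = 40.05°.
Hence λ₂ = -14.68° + 40.05° = 25.37°.

latitude 22.72°, longitude 25.37°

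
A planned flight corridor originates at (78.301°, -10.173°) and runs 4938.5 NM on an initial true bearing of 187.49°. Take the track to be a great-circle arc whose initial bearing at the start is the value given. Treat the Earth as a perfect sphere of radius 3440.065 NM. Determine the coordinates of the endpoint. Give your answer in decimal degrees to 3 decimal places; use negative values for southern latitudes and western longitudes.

Central angle δ = d/R = 1.435583 rad.
Start latitude φ₁ = 1.366610 rad; initial bearing θ = 3.272318 rad.
sin φ₂ = sin φ₁ cos δ + cos φ₁ sin δ cos θ = (0.979226)(0.134801) + (0.202770)(0.990873)(-0.991468) = -0.067204
φ₂ = asin(-0.067204) = -0.067255 rad = -3.853°.
Δλ = atan2( sin θ sin δ cos φ₁ , cos δ − sin φ₁ sin φ₂ ) = atan2(-0.026190, 0.200609) = -0.129820 rad = -7.438°.
Hence λ₂ = -10.173° + -7.438° = -17.611°.

latitude -3.853°, longitude -17.611°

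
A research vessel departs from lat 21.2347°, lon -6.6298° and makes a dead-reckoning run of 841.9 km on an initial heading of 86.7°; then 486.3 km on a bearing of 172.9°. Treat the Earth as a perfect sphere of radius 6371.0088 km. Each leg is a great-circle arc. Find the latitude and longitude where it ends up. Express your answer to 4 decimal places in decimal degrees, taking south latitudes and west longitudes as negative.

latitude 17.1346°, longitude 2.0617°

Apply the spherical direct solution leg by leg, carrying full precision between legs.
Leg 1: from (21.2347°, -6.6298°), δ = 841.9/6371.0088 = 0.132145 rad, θ = 86.7° → φ = 21.4754°, λ = 1.4965°.
Leg 2: from (21.4754°, 1.4965°), δ = 486.3/6371.0088 = 0.076330 rad, θ = 172.9° → φ = 17.1346°, λ = 2.0617°.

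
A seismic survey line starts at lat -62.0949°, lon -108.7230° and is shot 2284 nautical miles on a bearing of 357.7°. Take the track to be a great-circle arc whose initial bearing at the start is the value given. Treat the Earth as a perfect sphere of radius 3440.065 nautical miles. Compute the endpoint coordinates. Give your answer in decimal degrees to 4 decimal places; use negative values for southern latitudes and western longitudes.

latitude -24.0685°, longitude -110.2750°

Central angle δ = d/R = 0.663941 rad.
With φ₁ = -62.0949° = -1.083760 rad and θ = 357.7° = 6.243043 rad:
Applying the spherical law of cosines for sides, sin φ₂ = sin φ₁ cos δ + cos φ₁ sin δ cos θ = -0.407828, so φ₂ = -24.0685°.
Then Δλ = atan2(-0.011574, 0.427162) = -0.027088 rad, from sin θ sin δ cos φ₁ over cos δ − sin φ₁ sin φ₂.
Hence λ₂ = -108.7230° + -1.5520° = -110.2750°.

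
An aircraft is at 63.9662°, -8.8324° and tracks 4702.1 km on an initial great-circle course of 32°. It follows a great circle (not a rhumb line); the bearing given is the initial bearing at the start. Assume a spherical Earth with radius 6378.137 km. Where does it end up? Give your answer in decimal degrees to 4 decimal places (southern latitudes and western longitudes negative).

latitude 66.2672°, longitude 108.9032°

δ = 4702.1/6378.137 = 0.737222 rad (42.2397°).
With φ₁ = 63.9662° = 1.116421 rad and θ = 32° = 0.558505 rad:
Destination latitude: φ₂ = arcsin( sin φ₁ cos δ + cos φ₁ sin δ cos θ ) = arcsin(0.915433) = 66.2672°.
For the longitude increment, Δλ = atan2( sin θ sin δ cos φ₁, cos δ − sin φ₁ sin φ₂ ) = atan2(0.156350, -0.082209) = 117.7356°.
λ₂ = -8.8324° + 117.7356° = 108.9032°.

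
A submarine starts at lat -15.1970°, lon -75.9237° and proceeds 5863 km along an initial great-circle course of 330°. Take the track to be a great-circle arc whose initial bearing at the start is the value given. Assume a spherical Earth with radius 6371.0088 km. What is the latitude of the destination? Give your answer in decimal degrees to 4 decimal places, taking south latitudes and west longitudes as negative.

latitude 30.4174°

Angular distance δ = d/R = 5863 / 6371.0088 = 0.920262 rad.
Converting: φ₁ = -0.265238 rad, θ = 5.759587 rad.
sin φ₂ = sin φ₁ cos δ + cos φ₁ sin δ cos θ = (-0.262139)(0.605611) + (0.965030)(0.795761)(0.866025) = 0.506295
φ₂ = asin(0.506295) = 0.530883 rad = 30.4174°.
For the longitude increment, Δλ = atan2( sin θ sin δ cos φ₁, cos δ − sin φ₁ sin φ₂ ) = atan2(-0.383967, 0.738331) = -27.4765°.
λ₂ = λ₁ + Δλ = -103.4002°.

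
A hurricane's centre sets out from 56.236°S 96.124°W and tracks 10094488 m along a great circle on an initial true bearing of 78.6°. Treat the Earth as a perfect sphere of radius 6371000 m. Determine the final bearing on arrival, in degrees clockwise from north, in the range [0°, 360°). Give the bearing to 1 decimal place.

δ = 10094488/6371000 = 1.584443 rad (90.7819°).
Start latitude φ₁ = -0.981503 rad; initial bearing θ = 1.371829 rad.
Destination latitude: φ₂ = arcsin( sin φ₁ cos δ + cos φ₁ sin δ cos θ ) = arcsin(0.121187) = 6.961°.
For the longitude increment, Δλ = atan2( sin θ sin δ cos φ₁, cos δ − sin φ₁ sin φ₂ ) = atan2(0.544758, 0.087101) = 80.916°.
Hence λ₂ = -96.124° + 80.916° = -15.208°.
The forward bearing on arrival equals the back-azimuth from the destination plus 180°.
Back-azimuth from P₂ (7.0°, -15.2°) to P₁ (-56.2°, -96.1°), with Δλ' = λ₁ − λ₂ = -80.9°: atan2( sin Δλ' cos φ₁ , cos φ₂ sin φ₁ − sin φ₂ cos φ₁ cos Δλ' ) = 213.3°.
Final bearing = (213.3° + 180°) mod 360° = 33.3°.

final bearing 33.3°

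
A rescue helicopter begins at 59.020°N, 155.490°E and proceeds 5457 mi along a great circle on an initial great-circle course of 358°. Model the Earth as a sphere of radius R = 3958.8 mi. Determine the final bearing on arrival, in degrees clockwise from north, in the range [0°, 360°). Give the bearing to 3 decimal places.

final bearing 181.385°

Central angle δ = d/R = 1.378448 rad.
Converting: φ₁ = 1.030093 rad, θ = 6.248279 rad.
Applying the spherical law of cosines for sides, sin φ₂ = sin φ₁ cos δ + cos φ₁ sin δ cos θ = 0.668833, so φ₂ = 41.977°.
Then Δλ = atan2(-0.017633, -0.382257) = -3.095497 rad, from sin θ sin δ cos φ₁ over cos δ − sin φ₁ sin φ₂.
λ₂ = λ₁ + Δλ = -21.869°.
The forward bearing on arrival equals the back-azimuth from the destination plus 180°.
Back-azimuth from P₂ (41.977°, -21.869°) to P₁ (59.020°, 155.490°), with Δλ' = λ₁ − λ₂ = 177.359°: atan2( sin Δλ' cos φ₁ , cos φ₂ sin φ₁ − sin φ₂ cos φ₁ cos Δλ' ) = 1.385°.
Final bearing = (1.385° + 180°) mod 360° = 181.385°.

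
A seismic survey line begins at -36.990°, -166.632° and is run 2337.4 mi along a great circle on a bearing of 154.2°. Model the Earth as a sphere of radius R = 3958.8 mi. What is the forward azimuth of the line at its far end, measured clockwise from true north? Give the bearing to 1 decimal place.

δ = 2337.4/3958.8 = 0.590431 rad (33.8292°).
Start latitude φ₁ = -0.645597 rad; initial bearing θ = 2.691298 rad.
Applying the spherical law of cosines for sides, sin φ₂ = sin φ₁ cos δ + cos φ₁ sin δ cos θ = -0.900161, so φ₂ = -64.179°.
Δλ = atan2( sin θ sin δ cos φ₁ , cos δ − sin φ₁ sin φ₂ ) = atan2(0.193536, 0.289096) = 0.589930 rad = 33.800°.
λ₂ = -166.632° + 33.800° = -132.832°.
The forward bearing on arrival equals the back-azimuth from the destination plus 180°.
Back-azimuth from P₂ (-64.2°, -132.8°) to P₁ (-37.0°, -166.6°), with Δλ' = λ₁ − λ₂ = -33.8°: atan2( sin Δλ' cos φ₁ , cos φ₂ sin φ₁ − sin φ₂ cos φ₁ cos Δλ' ) = 307.0°.
Final bearing = (307.0° + 180°) mod 360° = 127.0°.

final bearing 127.0°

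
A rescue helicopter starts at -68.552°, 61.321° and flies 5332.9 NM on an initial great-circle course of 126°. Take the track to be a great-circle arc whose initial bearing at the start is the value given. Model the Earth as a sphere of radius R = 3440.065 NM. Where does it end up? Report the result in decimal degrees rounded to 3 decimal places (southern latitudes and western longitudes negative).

δ = 5332.9/3440.065 = 1.550232 rad (88.8218°).
With φ₁ = -68.552° = -1.196458 rad and θ = 126° = 2.199115 rad:
sin φ₂ = sin φ₁ cos δ + cos φ₁ sin δ cos θ = (-0.930750)(0.020563) + (0.365657)(0.999789)(-0.587785) = -0.234021
φ₂ = asin(-0.234021) = -0.236211 rad = -13.534°.
Δλ = atan2( sin θ sin δ cos φ₁ , cos δ − sin φ₁ sin φ₂ ) = atan2(0.295760, -0.197252) = 2.158984 rad = 123.701°.
λ₂ = 61.321° + 123.701° = 185.022°, normalized to (−180°, 180°] → -174.978°.

latitude -13.534°, longitude -174.978°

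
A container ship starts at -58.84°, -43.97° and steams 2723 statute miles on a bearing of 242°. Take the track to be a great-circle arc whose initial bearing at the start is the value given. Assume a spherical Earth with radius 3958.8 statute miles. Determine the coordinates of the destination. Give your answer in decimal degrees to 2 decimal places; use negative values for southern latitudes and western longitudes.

latitude -54.62°, longitude -119.49°

Central angle δ = d/R = 0.687835 rad.
Start latitude φ₁ = -1.026952 rad; initial bearing θ = 4.223697 rad.
Applying the spherical law of cosines for sides, sin φ₂ = sin φ₁ cos δ + cos φ₁ sin δ cos θ = -0.815374, so φ₂ = -54.62°.
Then Δλ = atan2(-0.290047, 0.074886) = -1.318127 rad, from sin θ sin δ cos φ₁ over cos δ − sin φ₁ sin φ₂.
Hence λ₂ = -43.97° + -75.52° = -119.49°.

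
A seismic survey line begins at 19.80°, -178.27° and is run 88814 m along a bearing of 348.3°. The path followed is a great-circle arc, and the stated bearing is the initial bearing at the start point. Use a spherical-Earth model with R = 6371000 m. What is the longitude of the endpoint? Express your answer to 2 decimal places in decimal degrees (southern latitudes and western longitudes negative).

Angular distance δ = d/R = 88814 / 6371000 = 0.013940 rad.
With φ₁ = 19.80° = 0.345575 rad and θ = 348.3° = 6.078982 rad:
sin φ₂ = sin φ₁ cos δ + cos φ₁ sin δ cos θ = (0.338738)(0.999903) + (0.940881)(0.013940)(0.979223) = 0.351548
φ₂ = asin(0.351548) = 0.359224 rad = 20.58°.
Δλ = atan2( sin θ sin δ cos φ₁ , cos δ − sin φ₁ sin φ₂ ) = atan2(-0.002660, 0.880820) = -0.003020 rad = -0.17°.
λ₂ = -178.27° + -0.17° = -178.44°.

longitude -178.44°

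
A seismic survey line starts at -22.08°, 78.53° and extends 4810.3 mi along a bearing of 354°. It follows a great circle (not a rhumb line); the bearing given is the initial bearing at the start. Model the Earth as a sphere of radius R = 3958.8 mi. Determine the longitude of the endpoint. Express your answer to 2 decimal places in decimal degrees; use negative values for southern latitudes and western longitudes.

Central angle δ = d/R = 1.215090 rad.
With φ₁ = -22.08° = -0.385369 rad and θ = 354° = 6.178466 rad:
sin φ₂ = sin φ₁ cos δ + cos φ₁ sin δ cos θ = (-0.375901)(0.348252) + (0.926660)(0.937401)(0.994522) = 0.732985
φ₂ = asin(0.732985) = 0.822700 rad = 47.14°.
For the longitude increment, Δλ = atan2( sin θ sin δ cos φ₁, cos δ − sin φ₁ sin φ₂ ) = atan2(-0.090799, 0.623782) = -8.28°.
Hence λ₂ = 78.53° + -8.28° = 70.25°.

longitude 70.25°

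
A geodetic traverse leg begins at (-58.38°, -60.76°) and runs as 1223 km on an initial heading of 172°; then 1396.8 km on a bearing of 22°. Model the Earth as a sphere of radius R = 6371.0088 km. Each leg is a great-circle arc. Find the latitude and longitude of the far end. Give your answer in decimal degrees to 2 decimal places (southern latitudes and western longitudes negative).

Apply the spherical direct solution leg by leg, carrying full precision between legs.
Leg 1: from (-58.38°, -60.76°), δ = 1223/6371.0088 = 0.191963 rad, θ = 172° → φ = -69.22°, λ = -56.47°.
Leg 2: from (-69.22°, -56.47°), δ = 1396.8/6371.0088 = 0.219243 rad, θ = 22° → φ = -57.25°, λ = -47.81°.

latitude -57.25°, longitude -47.81°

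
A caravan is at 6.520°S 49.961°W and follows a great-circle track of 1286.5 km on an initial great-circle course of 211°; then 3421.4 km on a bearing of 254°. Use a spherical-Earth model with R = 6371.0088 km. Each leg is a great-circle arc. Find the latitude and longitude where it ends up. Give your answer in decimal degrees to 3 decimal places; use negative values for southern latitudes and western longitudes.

latitude -22.187°, longitude -88.221°

Apply the spherical direct solution leg by leg, carrying full precision between legs.
Leg 1: from (-6.520°, -49.961°), δ = 1286.5/6371.0088 = 0.201930 rad, θ = 211° → φ = -16.382°, λ = -56.142°.
Leg 2: from (-16.382°, -56.142°), δ = 3421.4/6371.0088 = 0.537026 rad, θ = 254° → φ = -22.187°, λ = -88.221°.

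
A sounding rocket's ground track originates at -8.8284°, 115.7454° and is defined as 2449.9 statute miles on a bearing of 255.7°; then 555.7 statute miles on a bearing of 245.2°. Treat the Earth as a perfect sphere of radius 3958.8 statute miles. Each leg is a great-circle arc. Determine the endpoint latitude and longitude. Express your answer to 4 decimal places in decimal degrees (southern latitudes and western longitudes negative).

latitude -18.6955°, longitude 72.3616°

Apply the spherical direct solution leg by leg, carrying full precision between legs.
Leg 1: from (-8.8284°, 115.7454°), δ = 2449.9/3958.8 = 0.618849 rad, θ = 255.7° → φ = -15.4620°, λ = 80.0672°.
Leg 2: from (-15.4620°, 80.0672°), δ = 555.7/3958.8 = 0.140371 rad, θ = 245.2° → φ = -18.6955°, λ = 72.3616°.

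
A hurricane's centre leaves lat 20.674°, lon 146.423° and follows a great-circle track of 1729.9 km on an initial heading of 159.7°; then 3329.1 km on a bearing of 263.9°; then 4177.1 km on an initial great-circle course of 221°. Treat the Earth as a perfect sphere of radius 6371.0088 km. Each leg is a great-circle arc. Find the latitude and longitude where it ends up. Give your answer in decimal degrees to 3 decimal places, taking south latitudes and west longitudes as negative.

latitude -25.444°, longitude 95.724°

Apply the spherical direct solution leg by leg, carrying full precision between legs.
Leg 1: from (20.674°, 146.423°), δ = 1729.9/6371.0088 = 0.271527 rad, θ = 159.7° → φ = 6.014°, λ = 151.792°.
Leg 2: from (6.014°, 151.792°), δ = 3329.1/6371.0088 = 0.522539 rad, θ = 263.9° → φ = 2.180°, λ = 122.015°.
Leg 3: from (2.180°, 122.015°), δ = 4177.1/6371.0088 = 0.655642 rad, θ = 221° → φ = -25.444°, λ = 95.724°.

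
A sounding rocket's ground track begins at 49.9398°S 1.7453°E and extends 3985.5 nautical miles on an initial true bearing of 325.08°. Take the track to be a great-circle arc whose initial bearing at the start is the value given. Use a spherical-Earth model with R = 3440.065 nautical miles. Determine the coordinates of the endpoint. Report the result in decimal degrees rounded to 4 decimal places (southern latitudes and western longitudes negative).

latitude 10.1863°, longitude -30.4547°

δ = 3985.5/3440.065 = 1.158554 rad (66.3802°).
With φ₁ = -49.9398° = -0.871614 rad and θ = 325.08° = 5.673716 rad:
sin φ₂ = sin φ₁ cos δ + cos φ₁ sin δ cos θ = (-0.765369)(0.400665) + (0.643592)(0.916225)(0.819952) = 0.176849
φ₂ = asin(0.176849) = 0.177784 rad = 10.1863°.
For the longitude increment, Δλ = atan2( sin θ sin δ cos φ₁, cos δ − sin φ₁ sin φ₂ ) = atan2(-0.337549, 0.536020) = -32.2000°.
λ₂ = λ₁ + Δλ = -30.4547°.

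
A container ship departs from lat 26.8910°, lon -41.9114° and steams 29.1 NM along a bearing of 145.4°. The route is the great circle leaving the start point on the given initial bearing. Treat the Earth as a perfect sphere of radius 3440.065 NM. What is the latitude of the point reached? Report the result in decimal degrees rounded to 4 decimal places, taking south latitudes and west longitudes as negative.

latitude 26.4917°

The arc subtends δ = 29.1/3440.065 = 0.008459 rad at the centre.
With φ₁ = 26.8910° = 0.469336 rad and θ = 145.4° = 2.537709 rad:
sin φ₂ = sin φ₁ cos δ + cos φ₁ sin δ cos θ = (0.452295)(0.999964) + (0.891869)(0.008459)(-0.823136) = 0.446068
φ₂ = asin(0.446068) = 0.462368 rad = 26.4917°.
Δλ = atan2( sin θ sin δ cos φ₁ , cos δ − sin φ₁ sin φ₂ ) = atan2(0.004284, 0.798210) = 0.005367 rad = 0.3075°.
Hence λ₂ = -41.9114° + 0.3075° = -41.6039°.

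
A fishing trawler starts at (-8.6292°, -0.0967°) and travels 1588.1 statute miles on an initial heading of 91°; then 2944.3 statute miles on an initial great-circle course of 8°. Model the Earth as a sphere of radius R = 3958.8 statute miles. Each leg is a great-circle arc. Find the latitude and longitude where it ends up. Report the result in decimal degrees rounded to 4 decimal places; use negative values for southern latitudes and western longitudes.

Apply the spherical direct solution leg by leg, carrying full precision between legs.
Leg 1: from (-8.6292°, -0.0967°), δ = 1588.1/3958.8 = 0.401157 rad, θ = 91° → φ = -8.3295°, λ = 23.1435°.
Leg 2: from (-8.3295°, 23.1435°), δ = 2944.3/3958.8 = 0.743735 rad, θ = 8° → φ = 33.8325°, λ = 29.6568°.

latitude 33.8325°, longitude 29.6568°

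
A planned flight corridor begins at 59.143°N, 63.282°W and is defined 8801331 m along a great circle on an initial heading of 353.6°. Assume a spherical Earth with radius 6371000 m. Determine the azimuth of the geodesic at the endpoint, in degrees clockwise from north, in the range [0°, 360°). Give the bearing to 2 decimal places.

final bearing 184.38°

δ = 8801331/6371000 = 1.381468 rad (79.1523°).
Start latitude φ₁ = 1.032240 rad; initial bearing θ = 6.171484 rad.
Applying the spherical law of cosines for sides, sin φ₂ = sin φ₁ cos δ + cos φ₁ sin δ cos θ = 0.662153, so φ₂ = 41.464°.
Δλ = atan2( sin θ sin δ cos φ₁ , cos δ − sin φ₁ sin φ₂ ) = atan2(-0.056150, -0.380225) = -2.994976 rad = -171.599°.
λ₂ = -63.282° + -171.599° = -234.881°, normalized to (−180°, 180°] → 125.119°.
The forward bearing on arrival equals the back-azimuth from the destination plus 180°.
Back-azimuth from P₂ (41.46°, 125.12°) to P₁ (59.14°, -63.28°), with Δλ' = λ₁ − λ₂ = -188.40°: atan2( sin Δλ' cos φ₁ , cos φ₂ sin φ₁ − sin φ₂ cos φ₁ cos Δλ' ) = 4.38°.
Final bearing = (4.38° + 180°) mod 360° = 184.38°.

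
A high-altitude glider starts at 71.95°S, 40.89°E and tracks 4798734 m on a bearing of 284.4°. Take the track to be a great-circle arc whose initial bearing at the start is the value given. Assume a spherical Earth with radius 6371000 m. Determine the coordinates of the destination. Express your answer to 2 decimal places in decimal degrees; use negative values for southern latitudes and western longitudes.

The arc subtends δ = 4798734/6371000 = 0.753215 rad at the centre.
With φ₁ = -71.95° = -1.255764 rad and θ = 284.4° = 4.963716 rad:
Applying the spherical law of cosines for sides, sin φ₂ = sin φ₁ cos δ + cos φ₁ sin δ cos θ = -0.640887, so φ₂ = -39.86°.
Then Δλ = atan2(-0.205273, 0.120146) = -1.041256 rad, from sin θ sin δ cos φ₁ over cos δ − sin φ₁ sin φ₂.
Hence λ₂ = 40.89° + -59.66° = -18.77°.

latitude -39.86°, longitude -18.77°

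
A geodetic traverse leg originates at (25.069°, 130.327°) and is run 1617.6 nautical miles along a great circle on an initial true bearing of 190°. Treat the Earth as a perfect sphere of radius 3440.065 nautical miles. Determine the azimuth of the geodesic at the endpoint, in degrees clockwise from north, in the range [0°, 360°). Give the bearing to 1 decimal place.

final bearing 189.1°

The arc subtends δ = 1617.6/3440.065 = 0.470224 rad at the centre.
With φ₁ = 25.069° = 0.437537 rad and θ = 190° = 3.316126 rad:
Applying the spherical law of cosines for sides, sin φ₂ = sin φ₁ cos δ + cos φ₁ sin δ cos θ = -0.026446, so φ₂ = -1.515°.
Then Δλ = atan2(-0.071266, 0.902673) = -0.078787 rad, from sin θ sin δ cos φ₁ over cos δ − sin φ₁ sin φ₂.
λ₂ = 130.327° + -4.514° = 125.813°.
The forward bearing on arrival equals the back-azimuth from the destination plus 180°.
Back-azimuth from P₂ (-1.5°, 125.8°) to P₁ (25.1°, 130.3°), with Δλ' = λ₁ − λ₂ = 4.5°: atan2( sin Δλ' cos φ₁ , cos φ₂ sin φ₁ − sin φ₂ cos φ₁ cos Δλ' ) = 9.1°.
Final bearing = (9.1° + 180°) mod 360° = 189.1°.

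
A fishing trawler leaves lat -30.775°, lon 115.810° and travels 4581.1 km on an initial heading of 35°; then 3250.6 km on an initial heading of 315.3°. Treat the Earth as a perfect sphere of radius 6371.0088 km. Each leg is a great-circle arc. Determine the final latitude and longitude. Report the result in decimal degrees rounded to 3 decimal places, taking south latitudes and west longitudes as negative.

latitude 24.496°, longitude 115.901°

Apply the spherical direct solution leg by leg, carrying full precision between legs.
Leg 1: from (-30.775°, 115.810°), δ = 4581.1/6371.0088 = 0.719054 rad, θ = 35° → φ = 4.507°, λ = 138.080°.
Leg 2: from (4.507°, 138.080°), δ = 3250.6/6371.0088 = 0.510217 rad, θ = 315.3° → φ = 24.496°, λ = 115.901°.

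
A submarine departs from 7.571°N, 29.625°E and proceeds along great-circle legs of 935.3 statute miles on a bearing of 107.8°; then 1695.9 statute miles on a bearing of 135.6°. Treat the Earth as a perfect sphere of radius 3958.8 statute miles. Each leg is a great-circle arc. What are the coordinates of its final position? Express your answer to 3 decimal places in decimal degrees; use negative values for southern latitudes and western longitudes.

Apply the spherical direct solution leg by leg, carrying full precision between legs.
Leg 1: from (7.571°, 29.625°), δ = 935.3/3958.8 = 0.236258 rad, θ = 107.8° → φ = 3.277°, λ = 42.524°.
Leg 2: from (3.277°, 42.524°), δ = 1695.9/3958.8 = 0.428387 rad, θ = 135.6° → φ = -14.141°, λ = 59.965°.

latitude -14.141°, longitude 59.965°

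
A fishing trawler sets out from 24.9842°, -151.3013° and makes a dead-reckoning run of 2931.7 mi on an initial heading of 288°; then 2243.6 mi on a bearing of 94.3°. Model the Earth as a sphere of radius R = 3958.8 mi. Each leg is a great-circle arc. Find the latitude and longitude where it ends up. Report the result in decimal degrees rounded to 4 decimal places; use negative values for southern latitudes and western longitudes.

latitude 22.8053°, longitude -163.6390°

Apply the spherical direct solution leg by leg, carrying full precision between legs.
Leg 1: from (24.9842°, -151.3013°), δ = 2931.7/3958.8 = 0.740553 rad, θ = 288° → φ = 30.0484°, λ = 160.8562°.
Leg 2: from (30.0484°, 160.8562°), δ = 2243.6/3958.8 = 0.566737 rad, θ = 94.3° → φ = 22.8053°, λ = -163.6390°.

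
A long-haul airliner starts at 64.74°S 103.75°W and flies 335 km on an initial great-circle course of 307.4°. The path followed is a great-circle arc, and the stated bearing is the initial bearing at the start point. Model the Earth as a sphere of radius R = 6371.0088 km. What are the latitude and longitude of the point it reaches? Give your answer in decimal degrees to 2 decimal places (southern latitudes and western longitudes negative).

The arc subtends δ = 335/6371.0088 = 0.052582 rad at the centre.
Converting: φ₁ = -1.129926 rad, θ = 5.365142 rad.
Applying the spherical law of cosines for sides, sin φ₂ = sin φ₁ cos δ + cos φ₁ sin δ cos θ = -0.889509, so φ₂ = -62.81°.
For the longitude increment, Δλ = atan2( sin θ sin δ cos φ₁, cos δ − sin φ₁ sin φ₂ ) = atan2(-0.017817, 0.194163) = -5.24°.
λ₂ = λ₁ + Δλ = -108.99°.

latitude -62.81°, longitude -108.99°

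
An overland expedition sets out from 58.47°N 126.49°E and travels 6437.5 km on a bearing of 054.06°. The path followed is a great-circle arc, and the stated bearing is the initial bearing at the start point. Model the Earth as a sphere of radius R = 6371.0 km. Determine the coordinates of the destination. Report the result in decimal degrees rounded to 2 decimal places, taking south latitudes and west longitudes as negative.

Angular distance δ = d/R = 6437.5 / 6371 = 1.010438 rad.
Start latitude φ₁ = 1.020494 rad; initial bearing θ = 0.943525 rad.
Destination latitude: φ₂ = arcsin( sin φ₁ cos δ + cos φ₁ sin δ cos θ ) = arcsin(0.713019) = 45.48°.
Then Δλ = atan2(0.358641, -0.076264) = 1.780321 rad, from sin θ sin δ cos φ₁ over cos δ − sin φ₁ sin φ₂.
λ₂ = 126.49° + 102.00° = 228.49°, normalized to (−180°, 180°] → -131.51°.

latitude 45.48°, longitude -131.51°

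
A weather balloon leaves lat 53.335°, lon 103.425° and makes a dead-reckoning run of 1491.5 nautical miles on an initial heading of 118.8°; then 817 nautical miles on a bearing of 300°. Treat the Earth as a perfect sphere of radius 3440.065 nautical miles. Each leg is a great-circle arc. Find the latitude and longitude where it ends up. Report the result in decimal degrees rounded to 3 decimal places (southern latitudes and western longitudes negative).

latitude 43.118°, longitude 114.816°

Apply the spherical direct solution leg by leg, carrying full precision between legs.
Leg 1: from (53.335°, 103.425°), δ = 1491.5/3440.065 = 0.433567 rad, θ = 118.8° → φ = 37.378°, λ = 131.024°.
Leg 2: from (37.378°, 131.024°), δ = 817/3440.065 = 0.237496 rad, θ = 300° → φ = 43.118°, λ = 114.816°.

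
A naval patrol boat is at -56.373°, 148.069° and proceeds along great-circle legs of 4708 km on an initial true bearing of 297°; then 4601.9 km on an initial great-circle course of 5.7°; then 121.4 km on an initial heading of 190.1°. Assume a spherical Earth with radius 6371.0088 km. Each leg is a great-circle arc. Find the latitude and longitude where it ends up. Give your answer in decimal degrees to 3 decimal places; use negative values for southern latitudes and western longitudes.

latitude 13.641°, longitude 109.655°

Apply the spherical direct solution leg by leg, carrying full precision between legs.
Leg 1: from (-56.373°, 148.069°), δ = 4708/6371.0088 = 0.738972 rad, θ = 297° → φ = -26.496°, λ = 105.959°.
Leg 2: from (-26.496°, 105.959°), δ = 4601.9/6371.0088 = 0.722319 rad, θ = 5.7° → φ = 14.716°, λ = 109.852°.
Leg 3: from (14.716°, 109.852°), δ = 121.4/6371.0088 = 0.019055 rad, θ = 190.1° → φ = 13.641°, λ = 109.655°.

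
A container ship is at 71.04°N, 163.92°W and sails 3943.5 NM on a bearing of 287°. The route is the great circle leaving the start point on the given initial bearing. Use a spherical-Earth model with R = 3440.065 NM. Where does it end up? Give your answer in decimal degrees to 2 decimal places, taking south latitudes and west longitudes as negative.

latitude 28.43°, longitude 98.36°

δ = 3943.5/3440.065 = 1.146345 rad (65.6807°).
Converting: φ₁ = 1.239882 rad, θ = 5.009095 rad.
Applying the spherical law of cosines for sides, sin φ₂ = sin φ₁ cos δ + cos φ₁ sin δ cos θ = 0.476043, so φ₂ = 28.43°.
Δλ = atan2( sin θ sin δ cos φ₁ , cos δ − sin φ₁ sin φ₂ ) = atan2(-0.283140, -0.038394) = -1.705575 rad = -97.72°.
λ₂ = -163.92° + -97.72° = -261.64°, normalized to (−180°, 180°] → 98.36°.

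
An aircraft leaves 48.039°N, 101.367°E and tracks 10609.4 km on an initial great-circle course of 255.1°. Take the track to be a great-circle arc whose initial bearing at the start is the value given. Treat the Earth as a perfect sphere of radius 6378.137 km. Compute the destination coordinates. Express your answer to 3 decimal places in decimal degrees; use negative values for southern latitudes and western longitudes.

The arc subtends δ = 10609.4/6378.137 = 1.663401 rad at the centre.
Converting: φ₁ = 0.838439 rad, θ = 4.452335 rad.
Destination latitude: φ₂ = arcsin( sin φ₁ cos δ + cos φ₁ sin δ cos θ ) = arcsin(-0.239951) = -13.884°.
Then Δλ = atan2(-0.643374, 0.085955) = -1.437982 rad, from sin θ sin δ cos φ₁ over cos δ − sin φ₁ sin φ₂.
λ₂ = 101.367° + -82.390° = 18.977°.

latitude -13.884°, longitude 18.977°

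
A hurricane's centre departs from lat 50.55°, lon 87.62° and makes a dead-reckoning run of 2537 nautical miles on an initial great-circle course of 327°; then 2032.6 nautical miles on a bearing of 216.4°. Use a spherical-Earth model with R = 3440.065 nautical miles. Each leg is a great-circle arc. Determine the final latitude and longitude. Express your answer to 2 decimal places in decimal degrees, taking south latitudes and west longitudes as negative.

Apply the spherical direct solution leg by leg, carrying full precision between legs.
Leg 1: from (50.55°, 87.62°), δ = 2537/3440.065 = 0.737486 rad, θ = 327° → φ = 68.41°, λ = 3.05°.
Leg 2: from (68.41°, 3.05°), δ = 2032.6/3440.065 = 0.590861 rad, θ = 216.4° → φ = 37.39°, λ = -21.53°.

latitude 37.39°, longitude -21.53°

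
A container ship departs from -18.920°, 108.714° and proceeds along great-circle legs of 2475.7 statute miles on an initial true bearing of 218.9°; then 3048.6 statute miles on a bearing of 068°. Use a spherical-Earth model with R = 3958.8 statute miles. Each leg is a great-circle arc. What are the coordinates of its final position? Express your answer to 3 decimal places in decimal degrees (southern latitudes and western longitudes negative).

latitude -18.076°, longitude 120.785°

Apply the spherical direct solution leg by leg, carrying full precision between legs.
Leg 1: from (-18.920°, 108.714°), δ = 2475.7/3958.8 = 0.625366 rad, θ = 218.9° → φ = -43.936°, λ = 78.018°.
Leg 2: from (-43.936°, 78.018°), δ = 3048.6/3958.8 = 0.770082 rad, θ = 68° → φ = -18.076°, λ = 120.785°.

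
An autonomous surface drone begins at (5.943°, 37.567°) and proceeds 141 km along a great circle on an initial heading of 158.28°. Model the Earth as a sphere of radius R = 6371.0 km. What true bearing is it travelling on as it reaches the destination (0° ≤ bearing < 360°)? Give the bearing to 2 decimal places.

final bearing 158.32°

The arc subtends δ = 141/6371 = 0.022132 rad at the centre.
Start latitude φ₁ = 0.103725 rad; initial bearing θ = 2.762507 rad.
Destination latitude: φ₂ = arcsin( sin φ₁ cos δ + cos φ₁ sin δ cos θ ) = arcsin(0.083066) = 4.765°.
For the longitude increment, Δλ = atan2( sin θ sin δ cos φ₁, cos δ − sin φ₁ sin φ₂ ) = atan2(0.008146, 0.991155) = 0.471°.
λ₂ = λ₁ + Δλ = 38.038°.
The forward bearing on arrival equals the back-azimuth from the destination plus 180°.
Back-azimuth from P₂ (4.76°, 38.04°) to P₁ (5.94°, 37.57°), with Δλ' = λ₁ − λ₂ = -0.47°: atan2( sin Δλ' cos φ₁ , cos φ₂ sin φ₁ − sin φ₂ cos φ₁ cos Δλ' ) = 338.32°.
Final bearing = (338.32° + 180°) mod 360° = 158.32°.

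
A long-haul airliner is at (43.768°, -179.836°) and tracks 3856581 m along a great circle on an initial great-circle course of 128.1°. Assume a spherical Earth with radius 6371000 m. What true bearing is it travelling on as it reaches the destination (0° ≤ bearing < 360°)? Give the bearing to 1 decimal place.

final bearing 143.2°

δ = 3856581/6371000 = 0.605334 rad (34.6831°).
With φ₁ = 43.768° = 0.763896 rad and θ = 128.1° = 2.235767 rad:
sin φ₂ = sin φ₁ cos δ + cos φ₁ sin δ cos θ = (0.691740)(0.822312) + (0.722147)(0.569037)(-0.617036) = 0.315269
φ₂ = asin(0.315269) = 0.320740 rad = 18.377°.
For the longitude increment, Δλ = atan2( sin θ sin δ cos φ₁, cos δ − sin φ₁ sin φ₂ ) = atan2(0.323374, 0.604228) = 28.155°.
λ₂ = λ₁ + Δλ = -151.681°.
The forward bearing on arrival equals the back-azimuth from the destination plus 180°.
Back-azimuth from P₂ (18.4°, -151.7°) to P₁ (43.8°, -179.8°), with Δλ' = λ₁ − λ₂ = -28.2°: atan2( sin Δλ' cos φ₁ , cos φ₂ sin φ₁ − sin φ₂ cos φ₁ cos Δλ' ) = 323.2°.
Final bearing = (323.2° + 180°) mod 360° = 143.2°.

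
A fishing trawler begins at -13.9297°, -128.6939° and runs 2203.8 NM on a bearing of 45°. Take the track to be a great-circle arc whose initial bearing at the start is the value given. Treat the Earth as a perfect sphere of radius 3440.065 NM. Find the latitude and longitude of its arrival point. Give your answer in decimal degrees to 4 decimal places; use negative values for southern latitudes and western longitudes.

Central angle δ = d/R = 0.640627 rad.
With φ₁ = -13.9297° = -0.243119 rad and θ = 45° = 0.785398 rad:
Applying the spherical law of cosines for sides, sin φ₂ = sin φ₁ cos δ + cos φ₁ sin δ cos θ = 0.217209, so φ₂ = 12.5451°.
Then Δλ = atan2(0.410208, 0.854010) = 0.447789 rad, from sin θ sin δ cos φ₁ over cos δ − sin φ₁ sin φ₂.
Hence λ₂ = -128.6939° + 25.6564° = -103.0375°.

latitude 12.5451°, longitude -103.0375°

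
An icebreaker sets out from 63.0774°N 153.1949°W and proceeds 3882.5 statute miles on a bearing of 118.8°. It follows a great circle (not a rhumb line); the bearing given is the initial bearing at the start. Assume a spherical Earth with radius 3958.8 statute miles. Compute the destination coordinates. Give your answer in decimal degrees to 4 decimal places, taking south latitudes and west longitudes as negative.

latitude 18.3528°, longitude -103.0967°

Central angle δ = d/R = 0.980726 rad.
Converting: φ₁ = 1.100908 rad, θ = 2.073451 rad.
sin φ₂ = sin φ₁ cos δ + cos φ₁ sin δ cos θ = (0.891619)(0.556419) + (0.452786)(0.830902)(-0.481754) = 0.314868
φ₂ = asin(0.314868) = 0.320317 rad = 18.3528°.
Then Δλ = atan2(0.329685, 0.275677) = 0.874379 rad, from sin θ sin δ cos φ₁ over cos δ − sin φ₁ sin φ₂.
λ₂ = -153.1949° + 50.0982° = -103.0967°.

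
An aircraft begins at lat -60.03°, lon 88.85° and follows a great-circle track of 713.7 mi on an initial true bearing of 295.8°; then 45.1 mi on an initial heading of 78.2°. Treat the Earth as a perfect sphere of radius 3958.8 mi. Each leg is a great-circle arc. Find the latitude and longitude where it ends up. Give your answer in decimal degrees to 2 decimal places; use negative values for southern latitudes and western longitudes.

Apply the spherical direct solution leg by leg, carrying full precision between legs.
Leg 1: from (-60.03°, 88.85°), δ = 713.7/3958.8 = 0.180282 rad, θ = 295.8° → φ = -54.42°, λ = 72.74°.
Leg 2: from (-54.42°, 72.74°), δ = 45.1/3958.8 = 0.011392 rad, θ = 78.2° → φ = -54.28°, λ = 73.84°.

latitude -54.28°, longitude 73.84°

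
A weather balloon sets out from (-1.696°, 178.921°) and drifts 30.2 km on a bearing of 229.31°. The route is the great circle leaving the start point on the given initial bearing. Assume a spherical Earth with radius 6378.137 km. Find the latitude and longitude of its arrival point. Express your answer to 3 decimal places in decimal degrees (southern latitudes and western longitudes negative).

Angular distance δ = d/R = 30.2 / 6378.137 = 0.004735 rad.
With φ₁ = -1.696° = -0.029601 rad and θ = 229.31° = 4.002215 rad:
Destination latitude: φ₂ = arcsin( sin φ₁ cos δ + cos φ₁ sin δ cos θ ) = arcsin(-0.032682) = -1.873°.
Δλ = atan2( sin θ sin δ cos φ₁ , cos δ − sin φ₁ sin φ₂ ) = atan2(-0.003589, 0.999022) = -0.003592 rad = -0.206°.
λ₂ = 178.921° + -0.206° = 178.715°.

latitude -1.873°, longitude 178.715°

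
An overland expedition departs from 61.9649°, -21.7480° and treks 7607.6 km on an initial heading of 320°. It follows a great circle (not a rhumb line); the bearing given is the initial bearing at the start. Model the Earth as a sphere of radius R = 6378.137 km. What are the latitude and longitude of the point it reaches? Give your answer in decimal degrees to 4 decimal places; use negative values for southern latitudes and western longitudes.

Central angle δ = d/R = 1.192762 rad.
Start latitude φ₁ = 1.081492 rad; initial bearing θ = 5.585054 rad.
Applying the spherical law of cosines for sides, sin φ₂ = sin φ₁ cos δ + cos φ₁ sin δ cos θ = 0.660413, so φ₂ = 41.3313°.
Then Δλ = atan2(-0.280786, -0.213825) = -2.221632 rad, from sin θ sin δ cos φ₁ over cos δ − sin φ₁ sin φ₂.
λ₂ = -21.7480° + -127.2901° = -149.0381°.

latitude 41.3313°, longitude -149.0381°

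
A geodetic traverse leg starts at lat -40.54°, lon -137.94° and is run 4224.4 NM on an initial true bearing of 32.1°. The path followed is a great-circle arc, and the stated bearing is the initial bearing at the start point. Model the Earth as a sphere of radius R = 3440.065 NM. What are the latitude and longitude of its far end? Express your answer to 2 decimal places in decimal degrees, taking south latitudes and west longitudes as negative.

Angular distance δ = d/R = 4224.4 / 3440.065 = 1.228000 rad.
Converting: φ₁ = -0.707556 rad, θ = 0.560251 rad.
Applying the spherical law of cosines for sides, sin φ₂ = sin φ₁ cos δ + cos φ₁ sin δ cos θ = 0.387845, so φ₂ = 22.82°.
Then Δλ = atan2(0.380342, 0.588213) = 0.573985 rad, from sin θ sin δ cos φ₁ over cos δ − sin φ₁ sin φ₂.
λ₂ = λ₁ + Δλ = -105.05°.

latitude 22.82°, longitude -105.05°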